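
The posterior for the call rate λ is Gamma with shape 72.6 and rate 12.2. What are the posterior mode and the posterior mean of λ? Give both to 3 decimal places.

Mode = (α−1)/β = 71.6/12.2 = 5.869.
Mean = α/β = 72.6/12.2 = 5.951.
The mean is pulled above the mode by the posterior's right skew.

MAP = 5.869; posterior mean = 5.951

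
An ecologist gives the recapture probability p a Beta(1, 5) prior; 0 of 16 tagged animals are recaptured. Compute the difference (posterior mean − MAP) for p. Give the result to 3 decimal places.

Posterior: Beta(1+0, 5+16) = Beta(1, 21).
Since α = 1 ≤ 1 and β > 1, the Beta density is monotone decreasing on [0,1]; the mode is at 0.
Mean = 1/(1+21) = 0.045.
Difference = 0.045 − 0.000 = 0.045.
The mean is pulled above the mode by the posterior's right skew.

0.045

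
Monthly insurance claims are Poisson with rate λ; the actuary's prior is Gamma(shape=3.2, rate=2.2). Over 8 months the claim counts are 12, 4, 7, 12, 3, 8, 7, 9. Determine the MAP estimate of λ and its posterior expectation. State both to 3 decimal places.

MAP: 6.294. Posterior mean: 6.392.

Σ counts = 62. Posterior: Gamma(shape = 3.2+62 = 65.2, rate = 2.2+8 = 10.2).
Mode = (α−1)/β = 64.2/10.2 = 6.294.
Mean = α/β = 65.2/10.2 = 6.392.
The posterior is right-skewed, so the mean exceeds the mode.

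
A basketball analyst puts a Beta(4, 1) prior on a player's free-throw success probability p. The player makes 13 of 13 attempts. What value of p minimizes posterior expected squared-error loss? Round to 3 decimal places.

Posterior: Beta(4+13, 1+0) = Beta(17, 1).
Since β = 1 ≤ 1 and α > 1, the Beta density is monotone increasing on [0,1]; the mode is at 1.
Mean = 17/(17+1) = 0.944.
Squared-error loss ⇒ the optimal estimator is the posterior mean.

0.944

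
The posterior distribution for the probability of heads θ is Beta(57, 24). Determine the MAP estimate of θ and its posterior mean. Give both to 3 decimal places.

MAP: 0.709. Posterior mean: 0.704.

Mode = (57−1)/(57+24−2) = 56/79 = 0.709.
Mean = 57/(57+24) = 57/81 = 0.704.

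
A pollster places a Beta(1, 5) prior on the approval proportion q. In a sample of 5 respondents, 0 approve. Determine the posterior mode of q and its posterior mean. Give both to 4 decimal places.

MAP = 0.0000, posterior mean = 0.0909

Posterior: Beta(1+0, 5+5) = Beta(1, 10).
Since α = 1 ≤ 1 and β > 1, the Beta density is monotone decreasing on [0,1]; the mode is at 0.
Mean = 1/(1+10) = 0.0909.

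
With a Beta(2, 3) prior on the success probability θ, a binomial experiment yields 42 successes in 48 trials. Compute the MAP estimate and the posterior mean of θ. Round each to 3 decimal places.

MAP estimate = 0.843, posterior mean = 0.830

Posterior: Beta(2+42, 3+6) = Beta(44, 9).
Mode = (44−1)/(44+9−2) = 43/51 = 0.843.
Mean = 44/(44+9) = 44/53 = 0.830.
The mean is pulled below the mode by the posterior's left skew.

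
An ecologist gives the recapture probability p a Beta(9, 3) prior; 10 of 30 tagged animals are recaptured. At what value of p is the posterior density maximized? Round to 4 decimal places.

Posterior: Beta(9+10, 3+20) = Beta(19, 23).
Mode = (19−1)/(19+23−2) = 18/40 = 0.4500.
Mean = 19/(19+23) = 19/42 = 0.4524.
This is the posterior mode — the MAP estimate.

0.4500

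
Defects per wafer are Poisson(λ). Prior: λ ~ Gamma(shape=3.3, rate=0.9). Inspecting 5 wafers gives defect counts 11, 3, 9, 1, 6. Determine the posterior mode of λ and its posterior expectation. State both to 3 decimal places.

Σ counts = 30. Posterior: Gamma(shape = 3.3+30 = 33.3, rate = 0.9+5 = 5.9).
Mode = (α−1)/β = 32.3/5.9 = 5.475.
Mean = α/β = 33.3/5.9 = 5.644.

posterior mode = 5.475, posterior expectation = 5.644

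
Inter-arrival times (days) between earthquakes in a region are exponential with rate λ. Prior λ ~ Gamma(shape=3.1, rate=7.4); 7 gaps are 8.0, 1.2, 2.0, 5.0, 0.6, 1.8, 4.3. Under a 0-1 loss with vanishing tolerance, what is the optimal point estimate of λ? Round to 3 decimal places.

0.300

Σ times = 22.9. Posterior: Gamma(shape = 3.1+7 = 10.1, rate = 7.4+22.9 = 30.3).
Mode = (α−1)/β = 9.1/30.3 = 0.300.
Mean = α/β = 10.1/30.3 = 0.333.
This is the posterior mode — the MAP estimate.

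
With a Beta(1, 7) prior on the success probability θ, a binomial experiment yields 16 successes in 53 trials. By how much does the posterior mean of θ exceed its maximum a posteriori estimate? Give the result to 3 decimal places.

Posterior: Beta(1+16, 7+37) = Beta(17, 44).
Mode = (17−1)/(17+44−2) = 16/59 = 0.271.
Mean = 17/(17+44) = 17/61 = 0.279.
Difference = 0.279 − 0.271 = 0.008.

0.008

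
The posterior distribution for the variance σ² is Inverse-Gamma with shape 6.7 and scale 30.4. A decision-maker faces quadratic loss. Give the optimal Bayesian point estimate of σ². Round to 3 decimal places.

5.333

Mode = β/(α+1) = 30.4/7.7 = 3.948.
Mean = β/(α−1) = 30.4/5.7 = 5.333.
Quadratic loss ⇒ the optimal estimator is the posterior mean.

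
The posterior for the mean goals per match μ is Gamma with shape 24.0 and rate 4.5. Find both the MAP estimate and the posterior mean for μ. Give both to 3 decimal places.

Mode = (α−1)/β = 23.0/4.5 = 5.111.
Mean = α/β = 24.0/4.5 = 5.333.

MAP estimate = 5.111, posterior mean = 5.333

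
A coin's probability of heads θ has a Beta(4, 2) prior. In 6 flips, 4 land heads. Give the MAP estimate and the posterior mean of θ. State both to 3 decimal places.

MAP = 0.700, posterior mean = 0.667

Posterior: Beta(4+4, 2+2) = Beta(8, 4).
Mode = (8−1)/(8+4−2) = 7/10 = 0.700.
Mean = 8/(8+4) = 8/12 = 0.667.
Left-skewed posterior ⇒ mean < mode.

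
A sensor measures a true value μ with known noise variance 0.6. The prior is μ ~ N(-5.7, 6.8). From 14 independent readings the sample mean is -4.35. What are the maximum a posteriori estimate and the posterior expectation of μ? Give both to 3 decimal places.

μ_MAP = -4.358, E[μ|data] = -4.358

Posterior for μ is Normal. Precision-weighted mean: (1/6.8·-5.7 + 14/0.6·-4.35) / (1/6.8 + 14/0.6) = -4.358.
A Normal posterior is symmetric, so mode = mean.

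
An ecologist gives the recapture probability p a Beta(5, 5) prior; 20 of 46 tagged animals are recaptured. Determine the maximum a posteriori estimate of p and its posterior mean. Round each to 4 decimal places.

p_MAP = 0.4444, E[p|data] = 0.4464

Posterior: Beta(5+20, 5+26) = Beta(25, 31).
Mode = (25−1)/(25+31−2) = 24/54 = 0.4444.
Mean = 25/(25+31) = 25/56 = 0.4464.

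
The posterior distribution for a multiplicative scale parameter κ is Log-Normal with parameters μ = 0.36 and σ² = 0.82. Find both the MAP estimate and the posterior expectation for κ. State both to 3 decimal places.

MAP = 0.631, posterior mean = 2.160

Mode = exp(μ − σ²) = exp(-0.46) = 0.631.
Mean = exp(μ + σ²/2) = exp(0.770) = 2.160.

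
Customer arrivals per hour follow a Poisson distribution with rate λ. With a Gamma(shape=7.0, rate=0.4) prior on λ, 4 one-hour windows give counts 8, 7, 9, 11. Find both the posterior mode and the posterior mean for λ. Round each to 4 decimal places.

MAP = 9.3182, posterior mean = 9.5455

Σ counts = 35. Posterior: Gamma(shape = 7.0+35 = 42.0, rate = 0.4+4 = 4.4).
Mode = (α−1)/β = 41.0/4.4 = 9.3182.
Mean = α/β = 42.0/4.4 = 9.5455.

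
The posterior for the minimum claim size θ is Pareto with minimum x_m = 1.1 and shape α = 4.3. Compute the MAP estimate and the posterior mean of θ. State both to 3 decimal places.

θ_MAP = 1.100, E[θ|data] = 1.433

The Pareto density is strictly decreasing on [x_m, ∞), so the mode is x_m = 1.100.
Mean = α·x_m/(α−1) = 4.3·1.1/3.3 = 1.433.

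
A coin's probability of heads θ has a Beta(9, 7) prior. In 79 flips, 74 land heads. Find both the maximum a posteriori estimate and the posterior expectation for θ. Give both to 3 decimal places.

Posterior: Beta(9+74, 7+5) = Beta(83, 12).
Mode = (83−1)/(83+12−2) = 82/93 = 0.882.
Mean = 83/(83+12) = 83/95 = 0.874.

MAP = 0.882; posterior mean = 0.874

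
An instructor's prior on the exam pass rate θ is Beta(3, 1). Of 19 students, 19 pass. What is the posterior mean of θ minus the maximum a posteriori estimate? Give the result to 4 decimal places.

Posterior: Beta(3+19, 1+0) = Beta(22, 1).
Since β = 1 ≤ 1 and α > 1, the Beta density is monotone increasing on [0,1]; the mode is at 1.
Mean = 22/(22+1) = 0.9565.
Difference = 0.9565 − 1.0000 = -0.0435.

-0.0435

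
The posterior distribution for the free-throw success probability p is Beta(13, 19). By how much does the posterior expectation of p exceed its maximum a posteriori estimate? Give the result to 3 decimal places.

Mode = (13−1)/(13+19−2) = 12/30 = 0.400.
Mean = 13/(13+19) = 13/32 = 0.406.
Difference = 0.406 − 0.400 = 0.006.

0.006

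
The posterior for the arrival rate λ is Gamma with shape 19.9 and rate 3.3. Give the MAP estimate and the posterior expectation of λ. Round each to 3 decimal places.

Mode = (α−1)/β = 18.9/3.3 = 5.727.
Mean = α/β = 19.9/3.3 = 6.030.
Right-skewed posterior ⇒ mode < mean.

MAP = 5.727, posterior mean = 6.030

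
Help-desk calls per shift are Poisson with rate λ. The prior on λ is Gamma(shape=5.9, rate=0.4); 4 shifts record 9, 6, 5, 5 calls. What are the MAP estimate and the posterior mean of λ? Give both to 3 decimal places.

MAP = 6.795, posterior mean = 7.023

Σ counts = 25. Posterior: Gamma(shape = 5.9+25 = 30.9, rate = 0.4+4 = 4.4).
Mode = (α−1)/β = 29.9/4.4 = 6.795.
Mean = α/β = 30.9/4.4 = 7.023.
The posterior is right-skewed, so the mean exceeds the mode.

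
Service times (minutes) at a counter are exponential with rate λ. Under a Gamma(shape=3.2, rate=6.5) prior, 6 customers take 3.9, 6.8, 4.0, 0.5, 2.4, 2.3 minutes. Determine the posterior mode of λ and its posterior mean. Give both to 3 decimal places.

Σ times = 19.9. Posterior: Gamma(shape = 3.2+6 = 9.2, rate = 6.5+19.9 = 26.4).
Mode = (α−1)/β = 8.2/26.4 = 0.311.
Mean = α/β = 9.2/26.4 = 0.348.
The posterior is right-skewed, so the mean exceeds the mode.

MAP: 0.311. Posterior mean: 0.348.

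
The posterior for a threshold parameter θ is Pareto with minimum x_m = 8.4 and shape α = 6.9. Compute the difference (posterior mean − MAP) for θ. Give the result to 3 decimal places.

The Pareto density is strictly decreasing on [x_m, ∞), so the mode is x_m = 8.400.
Mean = α·x_m/(α−1) = 6.9·8.4/5.9 = 9.824.
Difference = 9.824 − 8.400 = 1.424.

1.424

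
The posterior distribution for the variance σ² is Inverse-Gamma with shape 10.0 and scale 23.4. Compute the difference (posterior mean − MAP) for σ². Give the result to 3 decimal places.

Mode = β/(α+1) = 23.4/11.0 = 2.127.
Mean = β/(α−1) = 23.4/9.0 = 2.600.
Difference = 2.600 − 2.127 = 0.473.

0.473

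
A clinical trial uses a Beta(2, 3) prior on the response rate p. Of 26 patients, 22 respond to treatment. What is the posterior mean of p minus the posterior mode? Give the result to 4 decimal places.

-0.0189

Posterior: Beta(2+22, 3+4) = Beta(24, 7).
Mode = (24−1)/(24+7−2) = 23/29 = 0.7931.
Mean = 24/(24+7) = 24/31 = 0.7742.
Difference = 0.7742 − 0.7931 = -0.0189.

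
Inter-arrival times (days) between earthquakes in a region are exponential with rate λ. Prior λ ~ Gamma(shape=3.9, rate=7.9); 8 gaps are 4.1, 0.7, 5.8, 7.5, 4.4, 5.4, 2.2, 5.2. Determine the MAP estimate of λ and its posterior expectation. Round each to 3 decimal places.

Σ times = 35.3. Posterior: Gamma(shape = 3.9+8 = 11.9, rate = 7.9+35.3 = 43.2).
Mode = (α−1)/β = 10.9/43.2 = 0.252.
Mean = α/β = 11.9/43.2 = 0.275.

MAP = 0.252, posterior mean = 0.275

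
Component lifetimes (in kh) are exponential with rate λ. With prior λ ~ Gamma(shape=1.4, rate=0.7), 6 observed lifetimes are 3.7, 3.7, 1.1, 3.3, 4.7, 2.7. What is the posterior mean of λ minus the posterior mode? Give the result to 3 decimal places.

0.050

Σ times = 19.2. Posterior: Gamma(shape = 1.4+6 = 7.4, rate = 0.7+19.2 = 19.9).
Mode = (α−1)/β = 6.4/19.9 = 0.322.
Mean = α/β = 7.4/19.9 = 0.372.
Difference = 0.372 − 0.322 = 0.050.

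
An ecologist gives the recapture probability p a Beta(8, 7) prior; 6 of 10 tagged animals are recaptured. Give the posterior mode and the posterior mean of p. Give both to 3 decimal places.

MAP = 0.565, posterior mean = 0.560

Posterior: Beta(8+6, 7+4) = Beta(14, 11).
Mode = (14−1)/(14+11−2) = 13/23 = 0.565.
Mean = 14/(14+11) = 14/25 = 0.560.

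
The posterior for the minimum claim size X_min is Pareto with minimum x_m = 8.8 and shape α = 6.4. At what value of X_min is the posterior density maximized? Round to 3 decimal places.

8.800

The Pareto density is strictly decreasing on [x_m, ∞), so the mode is x_m = 8.800.
Mean = α·x_m/(α−1) = 6.4·8.8/5.4 = 10.430.
This is the posterior mode — the MAP estimate.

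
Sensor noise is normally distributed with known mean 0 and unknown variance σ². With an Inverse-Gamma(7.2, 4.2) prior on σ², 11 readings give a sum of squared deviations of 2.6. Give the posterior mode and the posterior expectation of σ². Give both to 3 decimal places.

Posterior: Inverse-Gamma(shape = 7.2+11/2 = 12.7, scale = 4.2+2.6/2 = 5.5).
Mode = β/(α+1) = 5.5/13.7 = 0.401.
Mean = β/(α−1) = 5.5/11.7 = 0.470.

MAP = 0.401; posterior mean = 0.470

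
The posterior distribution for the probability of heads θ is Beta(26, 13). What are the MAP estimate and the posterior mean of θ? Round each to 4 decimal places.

Mode = (26−1)/(26+13−2) = 25/37 = 0.6757.
Mean = 26/(26+13) = 26/39 = 0.6667.
The posterior is left-skewed, so the mode exceeds the mean.

MAP: 0.6757. Posterior mean: 0.6667.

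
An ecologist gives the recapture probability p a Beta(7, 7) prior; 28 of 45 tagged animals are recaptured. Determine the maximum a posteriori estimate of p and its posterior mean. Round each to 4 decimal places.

Posterior: Beta(7+28, 7+17) = Beta(35, 24).
Mode = (35−1)/(35+24−2) = 34/57 = 0.5965.
Mean = 35/(35+24) = 35/59 = 0.5932.

maximum a posteriori estimate = 0.5965, posterior mean = 0.5932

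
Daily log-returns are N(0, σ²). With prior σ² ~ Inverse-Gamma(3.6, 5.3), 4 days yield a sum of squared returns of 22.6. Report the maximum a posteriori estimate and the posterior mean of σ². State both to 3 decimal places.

MAP = 2.515, posterior mean = 3.609

Posterior: Inverse-Gamma(shape = 3.6+4/2 = 5.6, scale = 5.3+22.6/2 = 16.6).
Mode = β/(α+1) = 16.6/6.6 = 2.515.
Mean = β/(α−1) = 16.6/4.6 = 3.609.
Mean > mode: the posterior has a right tail.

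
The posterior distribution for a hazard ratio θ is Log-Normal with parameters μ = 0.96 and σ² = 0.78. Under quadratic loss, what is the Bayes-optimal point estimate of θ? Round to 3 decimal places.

Mode = exp(μ − σ²) = exp(0.18) = 1.197.
Mean = exp(μ + σ²/2) = exp(1.350) = 3.857.
Quadratic loss ⇒ the optimal estimator is the posterior mean.

3.857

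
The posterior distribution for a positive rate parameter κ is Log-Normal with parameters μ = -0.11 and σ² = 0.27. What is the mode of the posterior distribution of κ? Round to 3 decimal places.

0.684

Mode = exp(μ − σ²) = exp(-0.38) = 0.684.
Mean = exp(μ + σ²/2) = exp(0.025) = 1.025.
This is the posterior mode — the MAP estimate.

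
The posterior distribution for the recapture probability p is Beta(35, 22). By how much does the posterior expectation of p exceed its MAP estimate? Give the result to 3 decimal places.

Mode = (35−1)/(35+22−2) = 34/55 = 0.618.
Mean = 35/(35+22) = 35/57 = 0.614.
Difference = 0.614 − 0.618 = -0.004.

-0.004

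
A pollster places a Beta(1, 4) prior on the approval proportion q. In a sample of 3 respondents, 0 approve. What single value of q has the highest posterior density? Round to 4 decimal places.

0.0000

Posterior: Beta(1+0, 4+3) = Beta(1, 7).
Since α = 1 ≤ 1 and β > 1, the Beta density is monotone decreasing on [0,1]; the mode is at 0.
Mean = 1/(1+7) = 0.1250.
This is the posterior mode — the MAP estimate.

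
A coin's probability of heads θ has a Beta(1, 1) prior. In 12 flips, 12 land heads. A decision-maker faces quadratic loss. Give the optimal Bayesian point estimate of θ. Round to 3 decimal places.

0.929

Posterior: Beta(1+12, 1+0) = Beta(13, 1).
Since β = 1 ≤ 1 and α > 1, the Beta density is monotone increasing on [0,1]; the mode is at 1.
Mean = 13/(13+1) = 0.929.
Quadratic loss ⇒ the optimal estimator is the posterior mean.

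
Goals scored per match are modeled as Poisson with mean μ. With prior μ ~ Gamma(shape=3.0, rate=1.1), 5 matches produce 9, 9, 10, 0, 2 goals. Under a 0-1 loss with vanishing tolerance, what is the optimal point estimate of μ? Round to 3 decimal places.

5.246

Σ counts = 30. Posterior: Gamma(shape = 3.0+30 = 33.0, rate = 1.1+5 = 6.1).
Mode = (α−1)/β = 32.0/6.1 = 5.246.
Mean = α/β = 33.0/6.1 = 5.410.
This is the posterior mode — the MAP estimate.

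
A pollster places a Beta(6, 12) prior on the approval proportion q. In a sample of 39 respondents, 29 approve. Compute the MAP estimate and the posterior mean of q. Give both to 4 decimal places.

Posterior: Beta(6+29, 12+10) = Beta(35, 22).
Mode = (35−1)/(35+22−2) = 34/55 = 0.6182.
Mean = 35/(35+22) = 35/57 = 0.6140.
The mean is pulled below the mode by the posterior's left skew.

MAP = 0.6182, posterior mean = 0.6140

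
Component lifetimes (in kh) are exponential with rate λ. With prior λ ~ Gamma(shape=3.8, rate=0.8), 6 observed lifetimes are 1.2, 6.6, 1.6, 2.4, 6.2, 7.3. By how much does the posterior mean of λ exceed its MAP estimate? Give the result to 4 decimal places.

0.0383

Σ times = 25.3. Posterior: Gamma(shape = 3.8+6 = 9.8, rate = 0.8+25.3 = 26.1).
Mode = (α−1)/β = 8.8/26.1 = 0.3372.
Mean = α/β = 9.8/26.1 = 0.3755.
Difference = 0.3755 − 0.3372 = 0.0383.
Mean > mode: the posterior has a right tail.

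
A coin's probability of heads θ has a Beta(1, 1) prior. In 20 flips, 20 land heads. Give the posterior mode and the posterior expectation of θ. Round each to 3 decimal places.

Posterior: Beta(1+20, 1+0) = Beta(21, 1).
Since β = 1 ≤ 1 and α > 1, the Beta density is monotone increasing on [0,1]; the mode is at 1.
Mean = 21/(21+1) = 0.955.

θ_MAP = 1.000, E[θ|data] = 0.955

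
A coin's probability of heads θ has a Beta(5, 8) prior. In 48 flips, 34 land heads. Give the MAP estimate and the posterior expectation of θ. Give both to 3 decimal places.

MAP = 0.644; posterior mean = 0.639

Posterior: Beta(5+34, 8+14) = Beta(39, 22).
Mode = (39−1)/(39+22−2) = 38/59 = 0.644.
Mean = 39/(39+22) = 39/61 = 0.639.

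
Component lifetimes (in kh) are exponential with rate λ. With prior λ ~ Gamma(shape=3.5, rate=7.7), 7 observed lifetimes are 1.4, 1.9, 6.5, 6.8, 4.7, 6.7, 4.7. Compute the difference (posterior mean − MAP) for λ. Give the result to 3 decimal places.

0.025

Σ times = 32.7. Posterior: Gamma(shape = 3.5+7 = 10.5, rate = 7.7+32.7 = 40.4).
Mode = (α−1)/β = 9.5/40.4 = 0.235.
Mean = α/β = 10.5/40.4 = 0.260.
Difference = 0.260 − 0.235 = 0.025.
Right-skewed posterior ⇒ mode < mean.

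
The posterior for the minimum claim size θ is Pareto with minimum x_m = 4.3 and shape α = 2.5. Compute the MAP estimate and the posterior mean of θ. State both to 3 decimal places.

MAP: 4.300. Posterior mean: 7.167.

The Pareto density is strictly decreasing on [x_m, ∞), so the mode is x_m = 4.300.
Mean = α·x_m/(α−1) = 2.5·4.3/1.5 = 7.167.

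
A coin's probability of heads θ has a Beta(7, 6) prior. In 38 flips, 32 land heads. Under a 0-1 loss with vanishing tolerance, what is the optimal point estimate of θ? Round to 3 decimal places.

0.776

Posterior: Beta(7+32, 6+6) = Beta(39, 12).
Mode = (39−1)/(39+12−2) = 38/49 = 0.776.
Mean = 39/(39+12) = 39/51 = 0.765.
This is the posterior mode — the MAP estimate.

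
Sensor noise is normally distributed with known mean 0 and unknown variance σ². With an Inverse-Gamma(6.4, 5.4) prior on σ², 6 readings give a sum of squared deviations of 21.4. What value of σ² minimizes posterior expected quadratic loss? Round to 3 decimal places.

Posterior: Inverse-Gamma(shape = 6.4+6/2 = 9.4, scale = 5.4+21.4/2 = 16.1).
Mode = β/(α+1) = 16.1/10.4 = 1.548.
Mean = β/(α−1) = 16.1/8.4 = 1.917.
Quadratic loss ⇒ the optimal estimator is the posterior mean.

1.917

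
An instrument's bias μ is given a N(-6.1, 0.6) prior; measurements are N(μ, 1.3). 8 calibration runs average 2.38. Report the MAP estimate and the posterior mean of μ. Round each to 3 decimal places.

Posterior for μ is Normal. Precision-weighted mean: (1/0.6·-6.1 + 8/1.3·2.38) / (1/0.6 + 8/1.3) = 0.573.
A Normal posterior is symmetric, so mode = mean.

μ_MAP = 0.573, E[μ|data] = 0.573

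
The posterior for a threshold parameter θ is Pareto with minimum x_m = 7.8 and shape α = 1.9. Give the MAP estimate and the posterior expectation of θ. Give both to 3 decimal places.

The Pareto density is strictly decreasing on [x_m, ∞), so the mode is x_m = 7.800.
Mean = α·x_m/(α−1) = 1.9·7.8/0.9 = 16.467.

MAP estimate = 7.800, posterior expectation = 16.467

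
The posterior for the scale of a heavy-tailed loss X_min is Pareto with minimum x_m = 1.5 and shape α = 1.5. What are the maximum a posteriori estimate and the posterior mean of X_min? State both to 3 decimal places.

maximum a posteriori estimate = 1.500, posterior mean = 4.500

The Pareto density is strictly decreasing on [x_m, ∞), so the mode is x_m = 1.500.
Mean = α·x_m/(α−1) = 1.5·1.5/0.5 = 4.500.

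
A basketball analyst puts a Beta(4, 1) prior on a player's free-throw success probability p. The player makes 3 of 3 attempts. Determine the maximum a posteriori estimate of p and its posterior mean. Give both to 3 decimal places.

Posterior: Beta(4+3, 1+0) = Beta(7, 1).
Since β = 1 ≤ 1 and α > 1, the Beta density is monotone increasing on [0,1]; the mode is at 1.
Mean = 7/(7+1) = 0.875.
The mean is pulled below the mode by the posterior's left skew.

p_MAP = 1.000, E[p|data] = 0.875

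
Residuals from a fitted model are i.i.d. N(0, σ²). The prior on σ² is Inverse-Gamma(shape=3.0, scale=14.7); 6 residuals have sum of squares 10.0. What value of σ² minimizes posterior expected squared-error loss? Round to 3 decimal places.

3.940

Posterior: Inverse-Gamma(shape = 3.0+6/2 = 6.0, scale = 14.7+10.0/2 = 19.7).
Mode = β/(α+1) = 19.7/7.0 = 2.814.
Mean = β/(α−1) = 19.7/5.0 = 3.940.
Squared-error loss ⇒ the optimal estimator is the posterior mean.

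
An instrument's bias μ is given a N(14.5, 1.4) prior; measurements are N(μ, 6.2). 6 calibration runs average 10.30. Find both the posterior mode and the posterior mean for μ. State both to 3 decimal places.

posterior mode = 12.084, posterior mean = 12.084

Posterior for μ is Normal. Precision-weighted mean: (1/1.4·14.5 + 6/6.2·10.30) / (1/1.4 + 6/6.2) = 12.084.
A Normal posterior is symmetric, so mode = mean.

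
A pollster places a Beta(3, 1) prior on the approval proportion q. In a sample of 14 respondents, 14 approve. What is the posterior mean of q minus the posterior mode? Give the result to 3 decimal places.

-0.056

Posterior: Beta(3+14, 1+0) = Beta(17, 1).
Since β = 1 ≤ 1 and α > 1, the Beta density is monotone increasing on [0,1]; the mode is at 1.
Mean = 17/(17+1) = 0.944.
Difference = 0.944 − 1.000 = -0.056.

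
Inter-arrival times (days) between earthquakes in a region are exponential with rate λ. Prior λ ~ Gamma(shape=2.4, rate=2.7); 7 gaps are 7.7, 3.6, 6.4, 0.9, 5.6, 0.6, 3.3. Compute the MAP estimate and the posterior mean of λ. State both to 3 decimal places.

λ_MAP = 0.273, E[λ|data] = 0.305

Σ times = 28.1. Posterior: Gamma(shape = 2.4+7 = 9.4, rate = 2.7+28.1 = 30.8).
Mode = (α−1)/β = 8.4/30.8 = 0.273.
Mean = α/β = 9.4/30.8 = 0.305.
The mean is pulled above the mode by the posterior's right skew.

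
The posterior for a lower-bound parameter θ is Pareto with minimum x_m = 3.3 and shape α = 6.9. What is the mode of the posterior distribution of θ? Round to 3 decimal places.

The Pareto density is strictly decreasing on [x_m, ∞), so the mode is x_m = 3.300.
Mean = α·x_m/(α−1) = 6.9·3.3/5.9 = 3.859.
This is the posterior mode — the MAP estimate.

3.300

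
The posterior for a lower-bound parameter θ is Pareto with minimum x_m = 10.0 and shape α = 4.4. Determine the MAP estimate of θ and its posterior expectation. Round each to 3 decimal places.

θ_MAP = 10.000, E[θ|data] = 12.941

The Pareto density is strictly decreasing on [x_m, ∞), so the mode is x_m = 10.000.
Mean = α·x_m/(α−1) = 4.4·10.0/3.4 = 12.941.
The posterior is right-skewed, so the mean exceeds the mode.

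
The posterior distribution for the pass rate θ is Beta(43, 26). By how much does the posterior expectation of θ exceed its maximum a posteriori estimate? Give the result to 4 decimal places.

-0.0037

Mode = (43−1)/(43+26−2) = 42/67 = 0.6269.
Mean = 43/(43+26) = 43/69 = 0.6232.
Difference = 0.6232 − 0.6269 = -0.0037.
Mode > mean: the posterior has a left tail.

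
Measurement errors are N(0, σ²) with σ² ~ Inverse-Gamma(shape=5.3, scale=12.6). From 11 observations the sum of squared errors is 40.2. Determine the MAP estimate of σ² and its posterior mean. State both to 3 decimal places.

MAP = 2.771; posterior mean = 3.337

Posterior: Inverse-Gamma(shape = 5.3+11/2 = 10.8, scale = 12.6+40.2/2 = 32.7).
Mode = β/(α+1) = 32.7/11.8 = 2.771.
Mean = β/(α−1) = 32.7/9.8 = 3.337.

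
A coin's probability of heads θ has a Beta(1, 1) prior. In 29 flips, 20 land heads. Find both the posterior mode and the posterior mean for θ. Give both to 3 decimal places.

Posterior: Beta(1+20, 1+9) = Beta(21, 10).
Mode = (21−1)/(21+10−2) = 20/29 = 0.690.
With a flat prior the MAP equals the MLE, 20/29.
Mean = 21/(21+10) = 21/31 = 0.677.
The mean is pulled below the mode by the posterior's left skew.

MAP = 0.690; posterior mean = 0.677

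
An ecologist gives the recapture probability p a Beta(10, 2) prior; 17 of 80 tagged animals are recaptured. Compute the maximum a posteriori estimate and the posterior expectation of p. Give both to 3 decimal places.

MAP = 0.289; posterior mean = 0.293

Posterior: Beta(10+17, 2+63) = Beta(27, 65).
Mode = (27−1)/(27+65−2) = 26/90 = 0.289.
Mean = 27/(27+65) = 27/92 = 0.293.
Right-skewed posterior ⇒ mode < mean.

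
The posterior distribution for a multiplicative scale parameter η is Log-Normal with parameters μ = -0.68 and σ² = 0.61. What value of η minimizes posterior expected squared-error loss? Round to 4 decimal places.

0.6873

Mode = exp(μ − σ²) = exp(-1.29) = 0.2753.
Mean = exp(μ + σ²/2) = exp(-0.375) = 0.6873.
Squared-error loss ⇒ the optimal estimator is the posterior mean.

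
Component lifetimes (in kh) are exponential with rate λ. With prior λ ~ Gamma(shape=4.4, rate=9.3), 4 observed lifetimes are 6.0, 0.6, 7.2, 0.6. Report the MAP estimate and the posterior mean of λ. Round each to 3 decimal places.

MAP estimate = 0.312, posterior mean = 0.354

Σ times = 14.4. Posterior: Gamma(shape = 4.4+4 = 8.4, rate = 9.3+14.4 = 23.7).
Mode = (α−1)/β = 7.4/23.7 = 0.312.
Mean = α/β = 8.4/23.7 = 0.354.
Right-skewed posterior ⇒ mode < mean.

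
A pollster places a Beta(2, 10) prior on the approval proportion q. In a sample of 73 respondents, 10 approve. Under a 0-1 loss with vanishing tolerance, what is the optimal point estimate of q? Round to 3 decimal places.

0.133

Posterior: Beta(2+10, 10+63) = Beta(12, 73).
Mode = (12−1)/(12+73−2) = 11/83 = 0.133.
Mean = 12/(12+73) = 12/85 = 0.141.
This is the posterior mode — the MAP estimate.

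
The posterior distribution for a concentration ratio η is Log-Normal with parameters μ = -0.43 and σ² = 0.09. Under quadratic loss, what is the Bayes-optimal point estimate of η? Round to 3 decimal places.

0.680

Mode = exp(μ − σ²) = exp(-0.52) = 0.595.
Mean = exp(μ + σ²/2) = exp(-0.385) = 0.680.
Quadratic loss ⇒ the optimal estimator is the posterior mean.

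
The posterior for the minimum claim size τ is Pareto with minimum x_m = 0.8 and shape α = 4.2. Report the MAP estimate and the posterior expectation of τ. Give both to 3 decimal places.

The Pareto density is strictly decreasing on [x_m, ∞), so the mode is x_m = 0.800.
Mean = α·x_m/(α−1) = 4.2·0.8/3.2 = 1.050.

MAP: 0.800. Posterior mean: 1.050.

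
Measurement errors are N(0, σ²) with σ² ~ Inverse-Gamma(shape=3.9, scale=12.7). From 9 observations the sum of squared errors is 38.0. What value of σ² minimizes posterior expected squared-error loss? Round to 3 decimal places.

4.284

Posterior: Inverse-Gamma(shape = 3.9+9/2 = 8.4, scale = 12.7+38.0/2 = 31.7).
Mode = β/(α+1) = 31.7/9.4 = 3.372.
Mean = β/(α−1) = 31.7/7.4 = 4.284.
Squared-error loss ⇒ the optimal estimator is the posterior mean.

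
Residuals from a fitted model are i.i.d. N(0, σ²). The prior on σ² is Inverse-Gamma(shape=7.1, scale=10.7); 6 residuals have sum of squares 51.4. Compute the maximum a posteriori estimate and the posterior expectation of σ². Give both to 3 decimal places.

Posterior: Inverse-Gamma(shape = 7.1+6/2 = 10.1, scale = 10.7+51.4/2 = 36.4).
Mode = β/(α+1) = 36.4/11.1 = 3.279.
Mean = β/(α−1) = 36.4/9.1 = 4.000.
The posterior is right-skewed, so the mean exceeds the mode.

MAP: 3.279. Posterior mean: 4.000.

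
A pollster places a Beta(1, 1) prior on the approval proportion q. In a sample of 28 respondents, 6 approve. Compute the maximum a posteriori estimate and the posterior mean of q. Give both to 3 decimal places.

MAP = 0.214, posterior mean = 0.233

Posterior: Beta(1+6, 1+22) = Beta(7, 23).
Mode = (7−1)/(7+23−2) = 6/28 = 0.214.
With a flat prior the MAP equals the MLE, 6/28.
Mean = 7/(7+23) = 7/30 = 0.233.
The mean is pulled above the mode by the posterior's right skew.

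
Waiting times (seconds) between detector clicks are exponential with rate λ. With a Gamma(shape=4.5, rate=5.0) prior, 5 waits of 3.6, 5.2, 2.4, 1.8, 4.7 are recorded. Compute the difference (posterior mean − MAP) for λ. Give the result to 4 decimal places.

0.0441

Σ times = 17.7. Posterior: Gamma(shape = 4.5+5 = 9.5, rate = 5.0+17.7 = 22.7).
Mode = (α−1)/β = 8.5/22.7 = 0.3744.
Mean = α/β = 9.5/22.7 = 0.4185.
Difference = 0.4185 − 0.3744 = 0.0441.
The posterior is right-skewed, so the mean exceeds the mode.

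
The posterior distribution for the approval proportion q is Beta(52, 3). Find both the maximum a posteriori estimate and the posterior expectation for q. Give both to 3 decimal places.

maximum a posteriori estimate = 0.962, posterior expectation = 0.945

Mode = (52−1)/(52+3−2) = 51/53 = 0.962.
Mean = 52/(52+3) = 52/55 = 0.945.
The mean is pulled below the mode by the posterior's left skew.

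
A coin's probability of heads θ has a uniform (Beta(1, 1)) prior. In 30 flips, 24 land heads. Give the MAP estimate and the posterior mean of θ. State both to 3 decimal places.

Posterior: Beta(1+24, 1+6) = Beta(25, 7).
Mode = (25−1)/(25+7−2) = 24/30 = 0.800.
With a flat prior the MAP equals the MLE, 24/30.
Mean = 25/(25+7) = 25/32 = 0.781.
Left-skewed posterior ⇒ mean < mode.

θ_MAP = 0.800, E[θ|data] = 0.781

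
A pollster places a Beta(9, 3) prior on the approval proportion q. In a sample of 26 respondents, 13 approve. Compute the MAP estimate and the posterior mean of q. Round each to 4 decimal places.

MAP = 0.5833, posterior mean = 0.5789

Posterior: Beta(9+13, 3+13) = Beta(22, 16).
Mode = (22−1)/(22+16−2) = 21/36 = 0.5833.
Mean = 22/(22+16) = 22/38 = 0.5789.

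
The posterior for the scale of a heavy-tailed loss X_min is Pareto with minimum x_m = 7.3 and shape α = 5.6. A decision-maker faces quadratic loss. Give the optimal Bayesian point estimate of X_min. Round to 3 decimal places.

8.887

The Pareto density is strictly decreasing on [x_m, ∞), so the mode is x_m = 7.300.
Mean = α·x_m/(α−1) = 5.6·7.3/4.6 = 8.887.
Quadratic loss ⇒ the optimal estimator is the posterior mean.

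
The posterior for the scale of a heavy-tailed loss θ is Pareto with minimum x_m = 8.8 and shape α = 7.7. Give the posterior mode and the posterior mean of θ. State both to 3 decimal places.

The Pareto density is strictly decreasing on [x_m, ∞), so the mode is x_m = 8.800.
Mean = α·x_m/(α−1) = 7.7·8.8/6.7 = 10.113.

posterior mode = 8.800, posterior mean = 10.113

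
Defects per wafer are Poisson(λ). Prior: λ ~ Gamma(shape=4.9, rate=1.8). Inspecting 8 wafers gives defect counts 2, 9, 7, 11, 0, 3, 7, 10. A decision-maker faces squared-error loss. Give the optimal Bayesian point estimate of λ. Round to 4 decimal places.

5.5000

Σ counts = 49. Posterior: Gamma(shape = 4.9+49 = 53.9, rate = 1.8+8 = 9.8).
Mode = (α−1)/β = 52.9/9.8 = 5.3980.
Mean = α/β = 53.9/9.8 = 5.5000.
Squared-error loss ⇒ the optimal estimator is the posterior mean.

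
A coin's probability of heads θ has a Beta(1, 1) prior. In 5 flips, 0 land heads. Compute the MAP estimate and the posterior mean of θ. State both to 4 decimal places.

MAP = 0.0000; posterior mean = 0.1429

Posterior: Beta(1+0, 1+5) = Beta(1, 6).
Since α = 1 ≤ 1 and β > 1, the Beta density is monotone decreasing on [0,1]; the mode is at 0.
Mean = 1/(1+6) = 0.1429.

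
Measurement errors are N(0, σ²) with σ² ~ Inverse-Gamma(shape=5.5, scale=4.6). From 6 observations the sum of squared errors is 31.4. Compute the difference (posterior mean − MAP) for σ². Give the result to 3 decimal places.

0.570

Posterior: Inverse-Gamma(shape = 5.5+6/2 = 8.5, scale = 4.6+31.4/2 = 20.3).
Mode = β/(α+1) = 20.3/9.5 = 2.137.
Mean = β/(α−1) = 20.3/7.5 = 2.707.
Difference = 2.707 − 2.137 = 0.570.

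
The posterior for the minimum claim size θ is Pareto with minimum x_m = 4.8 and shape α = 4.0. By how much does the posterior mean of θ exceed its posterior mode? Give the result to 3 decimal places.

1.600

The Pareto density is strictly decreasing on [x_m, ∞), so the mode is x_m = 4.800.
Mean = α·x_m/(α−1) = 4.0·4.8/3.0 = 6.400.
Difference = 6.400 − 4.800 = 1.600.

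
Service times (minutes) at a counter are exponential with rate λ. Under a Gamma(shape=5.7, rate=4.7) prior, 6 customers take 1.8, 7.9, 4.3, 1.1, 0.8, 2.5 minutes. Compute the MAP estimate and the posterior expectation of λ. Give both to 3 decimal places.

MAP = 0.463, posterior mean = 0.506

Σ times = 18.4. Posterior: Gamma(shape = 5.7+6 = 11.7, rate = 4.7+18.4 = 23.1).
Mode = (α−1)/β = 10.7/23.1 = 0.463.
Mean = α/β = 11.7/23.1 = 0.506.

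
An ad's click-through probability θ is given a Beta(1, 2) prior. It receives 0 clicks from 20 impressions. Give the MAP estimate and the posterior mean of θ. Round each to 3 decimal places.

Posterior: Beta(1+0, 2+20) = Beta(1, 22).
Since α = 1 ≤ 1 and β > 1, the Beta density is monotone decreasing on [0,1]; the mode is at 0.
Mean = 1/(1+22) = 0.043.
The mean is pulled above the mode by the posterior's right skew.

MAP = 0.000; posterior mean = 0.043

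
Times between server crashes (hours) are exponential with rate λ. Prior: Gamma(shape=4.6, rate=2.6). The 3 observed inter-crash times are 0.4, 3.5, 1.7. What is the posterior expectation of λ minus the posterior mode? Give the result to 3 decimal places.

0.122

Σ times = 5.6. Posterior: Gamma(shape = 4.6+3 = 7.6, rate = 2.6+5.6 = 8.2).
Mode = (α−1)/β = 6.6/8.2 = 0.805.
Mean = α/β = 7.6/8.2 = 0.927.
Difference = 0.927 − 0.805 = 0.122.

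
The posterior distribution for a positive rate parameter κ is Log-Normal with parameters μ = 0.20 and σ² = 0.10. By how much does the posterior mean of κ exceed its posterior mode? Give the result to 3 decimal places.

Mode = exp(μ − σ²) = exp(0.10) = 1.105.
Mean = exp(μ + σ²/2) = exp(0.250) = 1.284.
Difference = 1.284 − 1.105 = 0.179.

0.179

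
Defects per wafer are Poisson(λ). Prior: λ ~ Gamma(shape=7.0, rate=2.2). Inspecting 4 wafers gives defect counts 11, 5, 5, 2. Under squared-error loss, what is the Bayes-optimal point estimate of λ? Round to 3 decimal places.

4.839

Σ counts = 23. Posterior: Gamma(shape = 7.0+23 = 30.0, rate = 2.2+4 = 6.2).
Mode = (α−1)/β = 29.0/6.2 = 4.677.
Mean = α/β = 30.0/6.2 = 4.839.
Squared-error loss ⇒ the optimal estimator is the posterior mean.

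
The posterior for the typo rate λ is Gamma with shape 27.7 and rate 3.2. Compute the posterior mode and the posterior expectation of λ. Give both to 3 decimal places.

posterior mode = 8.344, posterior expectation = 8.656

Mode = (α−1)/β = 26.7/3.2 = 8.344.
Mean = α/β = 27.7/3.2 = 8.656.
The posterior is right-skewed, so the mean exceeds the mode.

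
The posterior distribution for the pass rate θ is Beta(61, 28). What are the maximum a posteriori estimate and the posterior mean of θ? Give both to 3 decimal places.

MAP = 0.690, posterior mean = 0.685

Mode = (61−1)/(61+28−2) = 60/87 = 0.690.
Mean = 61/(61+28) = 61/89 = 0.685.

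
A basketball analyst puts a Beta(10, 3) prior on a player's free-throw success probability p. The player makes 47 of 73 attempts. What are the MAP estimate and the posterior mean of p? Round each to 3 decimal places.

MAP: 0.667. Posterior mean: 0.663.

Posterior: Beta(10+47, 3+26) = Beta(57, 29).
Mode = (57−1)/(57+29−2) = 56/84 = 0.667.
Mean = 57/(57+29) = 57/86 = 0.663.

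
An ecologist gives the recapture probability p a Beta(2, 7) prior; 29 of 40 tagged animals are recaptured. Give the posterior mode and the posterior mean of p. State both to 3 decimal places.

MAP: 0.638. Posterior mean: 0.633.

Posterior: Beta(2+29, 7+11) = Beta(31, 18).
Mode = (31−1)/(31+18−2) = 30/47 = 0.638.
Mean = 31/(31+18) = 31/49 = 0.633.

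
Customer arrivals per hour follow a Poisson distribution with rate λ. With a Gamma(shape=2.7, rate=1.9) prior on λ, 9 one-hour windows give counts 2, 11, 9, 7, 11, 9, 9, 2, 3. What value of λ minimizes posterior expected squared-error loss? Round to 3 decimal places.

Σ counts = 63. Posterior: Gamma(shape = 2.7+63 = 65.7, rate = 1.9+9 = 10.9).
Mode = (α−1)/β = 64.7/10.9 = 5.936.
Mean = α/β = 65.7/10.9 = 6.028.
Squared-error loss ⇒ the optimal estimator is the posterior mean.

6.028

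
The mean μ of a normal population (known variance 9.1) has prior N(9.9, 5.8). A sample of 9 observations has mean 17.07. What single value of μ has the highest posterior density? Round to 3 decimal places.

16.006

Posterior for μ is Normal. Precision-weighted mean: (1/5.8·9.9 + 9/9.1·17.07) / (1/5.8 + 9/9.1) = 16.006.
A Normal posterior is symmetric, so mode = mean.
This is the posterior mode — the MAP estimate.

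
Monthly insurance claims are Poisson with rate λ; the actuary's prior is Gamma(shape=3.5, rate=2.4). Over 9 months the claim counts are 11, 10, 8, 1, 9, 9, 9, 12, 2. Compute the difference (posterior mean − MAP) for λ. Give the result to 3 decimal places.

0.088

Σ counts = 71. Posterior: Gamma(shape = 3.5+71 = 74.5, rate = 2.4+9 = 11.4).
Mode = (α−1)/β = 73.5/11.4 = 6.447.
Mean = α/β = 74.5/11.4 = 6.535.
Difference = 6.535 − 6.447 = 0.088.
Right-skewed posterior ⇒ mode < mean.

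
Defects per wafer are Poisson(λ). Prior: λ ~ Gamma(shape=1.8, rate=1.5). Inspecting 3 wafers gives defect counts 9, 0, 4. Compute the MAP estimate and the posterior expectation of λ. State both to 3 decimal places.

MAP = 3.067, posterior mean = 3.289

Σ counts = 13. Posterior: Gamma(shape = 1.8+13 = 14.8, rate = 1.5+3 = 4.5).
Mode = (α−1)/β = 13.8/4.5 = 3.067.
Mean = α/β = 14.8/4.5 = 3.289.
Mean > mode: the posterior has a right tail.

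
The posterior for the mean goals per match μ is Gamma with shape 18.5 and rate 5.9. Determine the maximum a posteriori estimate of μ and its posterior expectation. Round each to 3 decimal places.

MAP = 2.966, posterior mean = 3.136

Mode = (α−1)/β = 17.5/5.9 = 2.966.
Mean = α/β = 18.5/5.9 = 3.136.
Right-skewed posterior ⇒ mode < mean.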